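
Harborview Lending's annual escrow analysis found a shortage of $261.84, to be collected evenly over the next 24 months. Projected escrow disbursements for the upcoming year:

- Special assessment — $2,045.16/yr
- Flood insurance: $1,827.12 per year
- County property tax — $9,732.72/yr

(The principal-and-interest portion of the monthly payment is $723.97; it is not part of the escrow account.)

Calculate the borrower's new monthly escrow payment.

$1,144.66

Special assessment = $2,045.16 per year
Flood insurance = $1,827.12 per year
County property tax = $9,732.72 per year
Total per year = $2,045.16 + $1,827.12 + $9,732.72 = $13,605.00
Base monthly escrow = $13,605.00 / 12 = $1,133.75
Shortage spread = $261.84 ÷ 24 = $10.91/mo
Adjusted monthly = $1,133.75 + $10.91 = $1,144.66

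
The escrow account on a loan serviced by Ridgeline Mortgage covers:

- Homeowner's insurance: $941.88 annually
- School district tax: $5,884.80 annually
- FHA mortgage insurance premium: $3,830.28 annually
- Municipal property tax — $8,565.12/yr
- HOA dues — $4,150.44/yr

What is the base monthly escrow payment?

Homeowner's insurance — $941.88 annually
School district tax — $5,884.80 annually
FHA mortgage insurance premium — $3,830.28 annually
Municipal property tax — $8,565.12 annually
HOA dues — $4,150.44 annually
Annual escrow total = $941.88 + $5,884.80 + $3,830.28 + $8,565.12 + $4,150.44 = $23,372.52
Monthly escrow = $23,372.52 / 12 = $1,947.71

$1,947.71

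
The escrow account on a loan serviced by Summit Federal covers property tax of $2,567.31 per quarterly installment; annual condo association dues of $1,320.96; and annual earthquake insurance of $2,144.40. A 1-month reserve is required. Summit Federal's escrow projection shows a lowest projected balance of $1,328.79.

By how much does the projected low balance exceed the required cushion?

$184.24

Property tax: $2,567.31 × 4 = $10,269.24
Condo association dues: $1,320.96
Earthquake insurance: $2,144.40
Annual escrow total = $13,734.60
Base monthly escrow = $13,734.60 ÷ 12 = $1,144.55
Required cushion = 1 × $1,144.55 = $1,144.55
Surplus = $1,328.79 − $1,144.55 = $184.24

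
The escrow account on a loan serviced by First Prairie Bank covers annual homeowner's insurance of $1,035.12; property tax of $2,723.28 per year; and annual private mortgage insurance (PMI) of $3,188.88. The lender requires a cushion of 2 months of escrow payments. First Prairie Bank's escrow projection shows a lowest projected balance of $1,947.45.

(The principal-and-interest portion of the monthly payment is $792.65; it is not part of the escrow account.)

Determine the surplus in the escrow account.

Homeowner's insurance = $1,035.12 per year
Property tax = $2,723.28 per year
Private mortgage insurance (PMI) = $3,188.88 per year
Total per year = $1,035.12 + $2,723.28 + $3,188.88 = $6,947.28
Base monthly escrow = $6,947.28 / 12 = $578.94
Required cushion = 2 × $578.94 = $1,157.88
Excess over cushion: $1,947.45 − $1,157.88 = $789.57

$789.57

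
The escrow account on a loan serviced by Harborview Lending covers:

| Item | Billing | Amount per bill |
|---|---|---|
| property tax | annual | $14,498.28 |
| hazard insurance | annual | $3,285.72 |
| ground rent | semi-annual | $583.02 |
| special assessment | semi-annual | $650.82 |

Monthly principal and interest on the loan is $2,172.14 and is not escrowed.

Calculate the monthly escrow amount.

Property tax = $14,498.28/yr
Hazard insurance = $3,285.72/yr
Ground rent = $583.02 × 2 = $1,166.04/yr
Special assessment = $650.82 × 2 = $1,301.64/yr
Total annual escrow = $14,498.28 + $3,285.72 + $1,166.04 + $1,301.64 = $20,251.68
Monthly escrow = $20,251.68 / 12 = $1,687.64

$1,687.64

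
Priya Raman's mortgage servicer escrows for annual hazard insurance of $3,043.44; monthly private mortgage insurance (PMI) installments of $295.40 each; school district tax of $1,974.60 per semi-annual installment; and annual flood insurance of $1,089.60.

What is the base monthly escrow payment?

$968.92

Hazard insurance = $3,043.44 annually
Private mortgage insurance (PMI) = $295.40 × 12 = $3,544.80 annually
School district tax = $1,974.60 × 2 = $3,949.20 annually
Flood insurance = $1,089.60 annually
Total annual escrow = $3,043.44 + $3,544.80 + $3,949.20 + $1,089.60 = $11,627.04
Monthly = $11,627.04 ÷ 12 = $968.92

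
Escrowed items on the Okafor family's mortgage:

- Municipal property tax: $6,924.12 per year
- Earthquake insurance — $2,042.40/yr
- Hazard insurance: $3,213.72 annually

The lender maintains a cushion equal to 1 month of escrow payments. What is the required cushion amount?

Municipal property tax: $6,924.12 per year
Earthquake insurance: $2,042.40 per year
Hazard insurance: $3,213.72 per year
Total annual escrow = $6,924.12 + $2,042.40 + $3,213.72 = $12,180.24
Monthly escrow = $12,180.24 / 12 = $1,015.02
Required cushion = 1 × $1,015.02 = $1,015.02

$1,015.02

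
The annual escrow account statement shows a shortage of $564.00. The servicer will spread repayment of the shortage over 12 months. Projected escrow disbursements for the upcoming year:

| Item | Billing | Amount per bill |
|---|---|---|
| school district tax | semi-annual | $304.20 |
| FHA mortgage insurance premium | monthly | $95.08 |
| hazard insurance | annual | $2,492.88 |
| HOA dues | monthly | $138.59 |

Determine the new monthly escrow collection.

$539.11

School district tax = $304.20 × 2 = $608.40/yr
FHA mortgage insurance premium = $95.08 × 12 = $1,140.96/yr
Hazard insurance = $2,492.88/yr
HOA dues = $138.59 × 12 = $1,663.08/yr
Annual escrow total = $608.40 + $1,140.96 + $2,492.88 + $1,663.08 = $5,905.32
Monthly = $5,905.32 / 12 = $492.11
Shortage per month = $564.00 / 12 = $47.00
New monthly escrow = $492.11 + $47.00 = $539.11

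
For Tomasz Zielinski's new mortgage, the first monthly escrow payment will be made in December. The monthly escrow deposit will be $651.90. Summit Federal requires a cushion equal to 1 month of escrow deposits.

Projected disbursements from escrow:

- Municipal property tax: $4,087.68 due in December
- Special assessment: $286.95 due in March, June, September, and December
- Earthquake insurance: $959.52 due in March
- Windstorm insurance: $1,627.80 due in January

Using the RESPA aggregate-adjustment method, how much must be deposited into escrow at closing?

$5,350.53

Cushion = 1 × $651.90 = $651.90
Trial balance (start $0, +$651.90 each month, − disbursements):
  Dec: +$651.90 − $4,374.63 → -$3,722.73
  Jan: +$651.90 − $1,627.80 → -$4,698.63
  Feb: +$651.90 → -$4,046.73
  Mar: +$651.90 − $1,246.47 → -$4,641.30
  Apr: +$651.90 → -$3,989.40
  May: +$651.90 → -$3,337.50
  Jun: +$651.90 − $286.95 → -$2,972.55
  Jul: +$651.90 → -$2,320.65
  Aug: +$651.90 → -$1,668.75
  Sep: +$651.90 − $286.95 → -$1,303.80
  Oct: +$651.90 → -$651.90
  Nov: +$651.90 → $0.00
Lowest trial balance = -$4,698.63 (Jan)
Initial deposit = cushion − low point = $651.90 − (-$4,698.63) = $5,350.53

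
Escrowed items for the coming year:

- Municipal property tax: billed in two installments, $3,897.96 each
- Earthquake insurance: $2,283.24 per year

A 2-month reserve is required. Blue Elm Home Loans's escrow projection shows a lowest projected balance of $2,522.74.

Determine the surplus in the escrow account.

Municipal property tax — $3,897.96 × 2 = $7,795.92 annually
Earthquake insurance — $2,283.24 annually
Annual escrow total = $10,079.16
Monthly escrow = $10,079.16 / 12 = $839.93
Required cushion = 2 × $839.93 = $1,679.86
Surplus = $2,522.74 − $1,679.86 = $842.88

$842.88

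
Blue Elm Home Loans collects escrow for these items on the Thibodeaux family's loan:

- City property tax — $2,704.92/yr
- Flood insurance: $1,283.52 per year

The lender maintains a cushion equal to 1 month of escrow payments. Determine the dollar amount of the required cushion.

City property tax — $2,704.92/yr
Flood insurance — $1,283.52/yr
Combined annual = $2,704.92 + $1,283.52 = $3,988.44
Monthly = $3,988.44 ÷ 12 = $332.37
Cushion = 1 × $332.37 = $332.37

$332.37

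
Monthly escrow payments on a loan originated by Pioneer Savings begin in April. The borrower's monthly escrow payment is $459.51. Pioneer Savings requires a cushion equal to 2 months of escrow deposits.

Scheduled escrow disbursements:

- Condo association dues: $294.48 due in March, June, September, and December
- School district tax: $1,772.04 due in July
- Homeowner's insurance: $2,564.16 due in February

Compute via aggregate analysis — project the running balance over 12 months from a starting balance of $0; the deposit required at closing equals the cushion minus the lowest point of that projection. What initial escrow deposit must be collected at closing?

Cushion = 2 × $459.51 = $919.02
Trial balance (start $0, +$459.51 each month, − disbursements):
  Apr: +$459.51 → $459.51
  May: +$459.51 → $919.02
  Jun: +$459.51 − $294.48 → $1,084.05
  Jul: +$459.51 − $1,772.04 → -$228.48
  Aug: +$459.51 → $231.03
  Sep: +$459.51 − $294.48 → $396.06
  Oct: +$459.51 → $855.57
  Nov: +$459.51 → $1,315.08
  Dec: +$459.51 − $294.48 → $1,480.11
  Jan: +$459.51 → $1,939.62
  Feb: +$459.51 − $2,564.16 → -$165.03
  Mar: +$459.51 − $294.48 → $0.00
Lowest trial balance = -$228.48 (Jul)
Initial deposit = cushion − low point = $919.02 − (-$228.48) = $1,147.50

$1,147.50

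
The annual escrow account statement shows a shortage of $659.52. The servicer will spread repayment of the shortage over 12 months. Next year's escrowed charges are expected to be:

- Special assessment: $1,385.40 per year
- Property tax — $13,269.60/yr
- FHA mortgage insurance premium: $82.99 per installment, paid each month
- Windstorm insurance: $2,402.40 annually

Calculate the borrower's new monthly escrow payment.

Special assessment: $1,385.40 per year
Property tax: $13,269.60 per year
FHA mortgage insurance premium: $82.99 × 12 = $995.88 per year
Windstorm insurance: $2,402.40 per year
Combined annual = $18,053.28
Monthly escrow = $18,053.28 / 12 = $1,504.44
Monthly shortage recovery: $659.52 / 12 = $54.96
Adjusted monthly = $1,504.44 + $54.96 = $1,559.40

$1,559.40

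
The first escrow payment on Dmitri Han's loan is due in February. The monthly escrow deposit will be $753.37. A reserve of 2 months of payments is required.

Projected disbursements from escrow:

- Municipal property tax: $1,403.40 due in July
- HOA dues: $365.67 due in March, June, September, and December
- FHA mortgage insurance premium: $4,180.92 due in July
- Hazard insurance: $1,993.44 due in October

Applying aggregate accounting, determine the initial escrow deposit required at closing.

$3,401.18

Cushion = 2 × $753.37 = $1,506.74
Trial balance (start $0, +$753.37 each month, − disbursements):
  Feb: +$753.37 → $753.37
  Mar: +$753.37 − $365.67 → $1,141.07
  Apr: +$753.37 → $1,894.44
  May: +$753.37 → $2,647.81
  Jun: +$753.37 − $365.67 → $3,035.51
  Jul: +$753.37 − $5,584.32 → -$1,795.44
  Aug: +$753.37 → -$1,042.07
  Sep: +$753.37 − $365.67 → -$654.37
  Oct: +$753.37 − $1,993.44 → -$1,894.44
  Nov: +$753.37 → -$1,141.07
  Dec: +$753.37 − $365.67 → -$753.37
  Jan: +$753.37 → $0.00
Lowest trial balance = -$1,894.44 (Oct)
Initial deposit = cushion − low point = $1,506.74 − (-$1,894.44) = $3,401.18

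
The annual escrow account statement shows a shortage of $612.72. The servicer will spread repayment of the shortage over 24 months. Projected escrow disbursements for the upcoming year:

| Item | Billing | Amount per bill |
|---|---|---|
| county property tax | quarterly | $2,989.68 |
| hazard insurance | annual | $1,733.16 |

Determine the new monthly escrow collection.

$1,166.52

County property tax — $2,989.68 × 4 = $11,958.72 annually
Hazard insurance — $1,733.16 annually
Total per year = $13,691.88
Monthly = $13,691.88 ÷ 12 = $1,140.99
Shortage spread = $612.72 / 24 = $25.53/mo
Adjusted monthly = $1,140.99 + $25.53 = $1,166.52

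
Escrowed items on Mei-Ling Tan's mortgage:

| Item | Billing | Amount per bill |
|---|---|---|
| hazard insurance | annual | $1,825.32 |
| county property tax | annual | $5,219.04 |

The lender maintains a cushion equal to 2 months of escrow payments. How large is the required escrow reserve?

$1,174.06

Hazard insurance: $1,825.32
County property tax: $5,219.04
Total per year = $7,044.36
Per month = $7,044.36 / 12 = $587.03
Required cushion = 2 × $587.03 = $1,174.06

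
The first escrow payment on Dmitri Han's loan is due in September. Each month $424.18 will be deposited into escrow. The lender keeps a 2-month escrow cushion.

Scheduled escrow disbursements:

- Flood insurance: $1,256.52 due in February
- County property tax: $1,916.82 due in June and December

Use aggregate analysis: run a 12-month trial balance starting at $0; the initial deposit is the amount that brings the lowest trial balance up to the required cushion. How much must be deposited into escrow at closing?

Cushion = 2 × $424.18 = $848.36
Trial balance (start $0, +$424.18 each month, − disbursements):
  Sep: +$424.18 → $424.18
  Oct: +$424.18 → $848.36
  Nov: +$424.18 → $1,272.54
  Dec: +$424.18 − $1,916.82 → -$220.10
  Jan: +$424.18 → $204.08
  Feb: +$424.18 − $1,256.52 → -$628.26
  Mar: +$424.18 → -$204.08
  Apr: +$424.18 → $220.10
  May: +$424.18 → $644.28
  Jun: +$424.18 − $1,916.82 → -$848.36
  Jul: +$424.18 → -$424.18
  Aug: +$424.18 → $0.00
Lowest trial balance = -$848.36 (Jun)
Initial deposit = cushion − low point = $848.36 − (-$848.36) = $1,696.72

$1,696.72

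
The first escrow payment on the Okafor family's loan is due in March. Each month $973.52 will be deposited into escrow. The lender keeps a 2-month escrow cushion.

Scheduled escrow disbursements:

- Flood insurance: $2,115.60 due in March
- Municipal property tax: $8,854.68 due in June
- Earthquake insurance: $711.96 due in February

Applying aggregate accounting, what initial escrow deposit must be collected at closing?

$9,023.24

Cushion = 2 × $973.52 = $1,947.04
Trial balance (start $0, +$973.52 each month, − disbursements):
  Mar: +$973.52 − $2,115.60 → -$1,142.08
  Apr: +$973.52 → -$168.56
  May: +$973.52 → $804.96
  Jun: +$973.52 − $8,854.68 → -$7,076.20
  Jul: +$973.52 → -$6,102.68
  Aug: +$973.52 → -$5,129.16
  Sep: +$973.52 → -$4,155.64
  Oct: +$973.52 → -$3,182.12
  Nov: +$973.52 → -$2,208.60
  Dec: +$973.52 → -$1,235.08
  Jan: +$973.52 → -$261.56
  Feb: +$973.52 − $711.96 → $0.00
Lowest trial balance = -$7,076.20 (Jun)
Initial deposit = cushion − low point = $1,947.04 − (-$7,076.20) = $9,023.24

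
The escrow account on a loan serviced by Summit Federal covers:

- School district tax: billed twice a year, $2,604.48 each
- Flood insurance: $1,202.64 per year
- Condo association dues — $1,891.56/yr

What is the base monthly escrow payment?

$691.93

School district tax: $2,604.48 × 2 = $5,208.96
Flood insurance: $1,202.64
Condo association dues: $1,891.56
Combined annual = $5,208.96 + $1,202.64 + $1,891.56 = $8,303.16
Per month = $8,303.16 / 12 = $691.93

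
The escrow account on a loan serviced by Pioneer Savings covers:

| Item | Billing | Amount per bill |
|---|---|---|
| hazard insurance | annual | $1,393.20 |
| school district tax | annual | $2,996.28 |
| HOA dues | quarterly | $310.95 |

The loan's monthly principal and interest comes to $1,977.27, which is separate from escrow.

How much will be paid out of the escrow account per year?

Hazard insurance — $1,393.20 annually
School district tax — $2,996.28 annually
HOA dues — $310.95 × 4 = $1,243.80 annually
Combined annual = $1,393.20 + $2,996.28 + $1,243.80 = $5,633.28

$5,633.28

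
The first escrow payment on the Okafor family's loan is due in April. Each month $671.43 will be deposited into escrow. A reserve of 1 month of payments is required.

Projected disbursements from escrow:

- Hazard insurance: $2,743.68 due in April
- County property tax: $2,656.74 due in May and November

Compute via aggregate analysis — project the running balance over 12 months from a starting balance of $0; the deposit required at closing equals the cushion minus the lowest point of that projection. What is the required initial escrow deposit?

Cushion = 1 × $671.43 = $671.43
Trial balance (start $0, +$671.43 each month, − disbursements):
  Apr: +$671.43 − $2,743.68 → -$2,072.25
  May: +$671.43 − $2,656.74 → -$4,057.56
  Jun: +$671.43 → -$3,386.13
  Jul: +$671.43 → -$2,714.70
  Aug: +$671.43 → -$2,043.27
  Sep: +$671.43 → -$1,371.84
  Oct: +$671.43 → -$700.41
  Nov: +$671.43 − $2,656.74 → -$2,685.72
  Dec: +$671.43 → -$2,014.29
  Jan: +$671.43 → -$1,342.86
  Feb: +$671.43 → -$671.43
  Mar: +$671.43 → $0.00
Lowest trial balance = -$4,057.56 (May)
Initial deposit = cushion − low point = $671.43 − (-$4,057.56) = $4,728.99

$4,728.99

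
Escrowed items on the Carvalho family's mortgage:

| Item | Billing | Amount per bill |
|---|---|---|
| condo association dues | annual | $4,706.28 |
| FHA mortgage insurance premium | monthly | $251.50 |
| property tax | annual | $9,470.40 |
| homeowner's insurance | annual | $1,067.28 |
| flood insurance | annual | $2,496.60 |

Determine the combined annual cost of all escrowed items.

Condo association dues: $4,706.28/yr
FHA mortgage insurance premium: $251.50 × 12 = $3,018.00/yr
Property tax: $9,470.40/yr
Homeowner's insurance: $1,067.28/yr
Flood insurance: $2,496.60/yr
Total per year = $20,758.56

$20,758.56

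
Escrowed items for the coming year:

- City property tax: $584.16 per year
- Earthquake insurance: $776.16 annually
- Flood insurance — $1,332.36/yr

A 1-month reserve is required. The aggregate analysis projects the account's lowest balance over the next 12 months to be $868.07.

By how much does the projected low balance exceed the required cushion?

City property tax = $584.16 annually
Earthquake insurance = $776.16 annually
Flood insurance = $1,332.36 annually
Combined annual = $584.16 + $776.16 + $1,332.36 = $2,692.68
Monthly escrow = $2,692.68 / 12 = $224.39
Required reserve = 1 × $224.39 = $224.39
Surplus = $868.07 − $224.39 = $643.68

$643.68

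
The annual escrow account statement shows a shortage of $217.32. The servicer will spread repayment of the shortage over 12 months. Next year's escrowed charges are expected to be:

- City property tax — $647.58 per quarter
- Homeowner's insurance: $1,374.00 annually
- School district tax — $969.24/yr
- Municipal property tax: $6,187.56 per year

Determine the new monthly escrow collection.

$944.87

City property tax — $647.58 × 4 = $2,590.32/yr
Homeowner's insurance — $1,374.00/yr
School district tax — $969.24/yr
Municipal property tax — $6,187.56/yr
Combined annual = $11,121.12
Base monthly escrow = $11,121.12 ÷ 12 = $926.76
Shortage spread = $217.32 ÷ 12 = $18.11/mo
Adjusted monthly = $926.76 + $18.11 = $944.87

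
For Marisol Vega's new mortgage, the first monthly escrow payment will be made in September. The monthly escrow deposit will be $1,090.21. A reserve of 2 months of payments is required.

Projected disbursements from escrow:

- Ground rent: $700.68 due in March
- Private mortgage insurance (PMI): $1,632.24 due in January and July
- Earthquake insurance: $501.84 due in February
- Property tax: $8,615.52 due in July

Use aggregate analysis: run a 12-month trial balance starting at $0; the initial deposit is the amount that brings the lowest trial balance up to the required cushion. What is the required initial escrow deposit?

$3,270.63

Cushion = 2 × $1,090.21 = $2,180.42
Trial balance (start $0, +$1,090.21 each month, − disbursements):
  Sep: +$1,090.21 → $1,090.21
  Oct: +$1,090.21 → $2,180.42
  Nov: +$1,090.21 → $3,270.63
  Dec: +$1,090.21 → $4,360.84
  Jan: +$1,090.21 − $1,632.24 → $3,818.81
  Feb: +$1,090.21 − $501.84 → $4,407.18
  Mar: +$1,090.21 − $700.68 → $4,796.71
  Apr: +$1,090.21 → $5,886.92
  May: +$1,090.21 → $6,977.13
  Jun: +$1,090.21 → $8,067.34
  Jul: +$1,090.21 − $10,247.76 → -$1,090.21
  Aug: +$1,090.21 → $0.00
Lowest trial balance = -$1,090.21 (Jul)
Initial deposit = cushion − low point = $2,180.42 − (-$1,090.21) = $3,270.63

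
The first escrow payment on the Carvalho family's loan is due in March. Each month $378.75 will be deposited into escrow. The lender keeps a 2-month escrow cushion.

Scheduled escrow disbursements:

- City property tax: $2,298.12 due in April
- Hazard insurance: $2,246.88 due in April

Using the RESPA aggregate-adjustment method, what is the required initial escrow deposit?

Cushion = 2 × $378.75 = $757.50
Trial balance (start $0, +$378.75 each month, − disbursements):
  Mar: +$378.75 → $378.75
  Apr: +$378.75 − $4,545.00 → -$3,787.50
  May: +$378.75 → -$3,408.75
  Jun: +$378.75 → -$3,030.00
  Jul: +$378.75 → -$2,651.25
  Aug: +$378.75 → -$2,272.50
  Sep: +$378.75 → -$1,893.75
  Oct: +$378.75 → -$1,515.00
  Nov: +$378.75 → -$1,136.25
  Dec: +$378.75 → -$757.50
  Jan: +$378.75 → -$378.75
  Feb: +$378.75 → $0.00
Lowest trial balance = -$3,787.50 (Apr)
Initial deposit = cushion − low point = $757.50 − (-$3,787.50) = $4,545.00

$4,545.00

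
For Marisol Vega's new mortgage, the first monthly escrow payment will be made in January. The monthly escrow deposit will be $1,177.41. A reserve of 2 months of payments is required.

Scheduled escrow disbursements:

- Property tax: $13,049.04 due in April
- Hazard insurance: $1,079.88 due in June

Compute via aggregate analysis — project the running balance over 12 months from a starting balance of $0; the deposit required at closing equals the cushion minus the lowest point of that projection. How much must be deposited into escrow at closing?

$10,694.22

Cushion = 2 × $1,177.41 = $2,354.82
Trial balance (start $0, +$1,177.41 each month, − disbursements):
  Jan: +$1,177.41 → $1,177.41
  Feb: +$1,177.41 → $2,354.82
  Mar: +$1,177.41 → $3,532.23
  Apr: +$1,177.41 − $13,049.04 → -$8,339.40
  May: +$1,177.41 → -$7,161.99
  Jun: +$1,177.41 − $1,079.88 → -$7,064.46
  Jul: +$1,177.41 → -$5,887.05
  Aug: +$1,177.41 → -$4,709.64
  Sep: +$1,177.41 → -$3,532.23
  Oct: +$1,177.41 → -$2,354.82
  Nov: +$1,177.41 → -$1,177.41
  Dec: +$1,177.41 → $0.00
Lowest trial balance = -$8,339.40 (Apr)
Initial deposit = cushion − low point = $2,354.82 − (-$8,339.40) = $10,694.22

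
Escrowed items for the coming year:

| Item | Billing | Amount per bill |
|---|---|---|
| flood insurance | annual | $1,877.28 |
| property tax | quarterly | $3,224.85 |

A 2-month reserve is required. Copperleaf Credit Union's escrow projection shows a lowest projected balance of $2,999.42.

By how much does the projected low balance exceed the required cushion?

Flood insurance — $1,877.28/yr
Property tax — $3,224.85 × 4 = $12,899.40/yr
Total per year = $1,877.28 + $12,899.40 = $14,776.68
Per month = $14,776.68 ÷ 12 = $1,231.39
Required cushion = 2 × $1,231.39 = $2,462.78
Excess over cushion: $2,999.42 − $2,462.78 = $536.64

$536.64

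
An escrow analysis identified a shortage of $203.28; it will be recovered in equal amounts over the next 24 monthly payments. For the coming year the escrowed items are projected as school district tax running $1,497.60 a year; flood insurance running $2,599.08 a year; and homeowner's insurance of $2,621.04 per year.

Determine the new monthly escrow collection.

School district tax: $1,497.60/yr
Flood insurance: $2,599.08/yr
Homeowner's insurance: $2,621.04/yr
Annual escrow total = $1,497.60 + $2,599.08 + $2,621.04 = $6,717.72
Base monthly escrow = $6,717.72 ÷ 12 = $559.81
Monthly shortage recovery: $203.28 ÷ 24 = $8.47
New monthly escrow = $559.81 + $8.47 = $568.28

$568.28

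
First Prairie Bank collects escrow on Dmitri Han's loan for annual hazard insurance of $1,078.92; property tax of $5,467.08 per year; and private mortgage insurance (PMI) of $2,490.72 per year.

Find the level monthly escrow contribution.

Hazard insurance — $1,078.92/yr
Property tax — $5,467.08/yr
Private mortgage insurance (PMI) — $2,490.72/yr
Yearly total = $1,078.92 + $5,467.08 + $2,490.72 = $9,036.72
Base monthly escrow = $9,036.72 / 12 = $753.06

$753.06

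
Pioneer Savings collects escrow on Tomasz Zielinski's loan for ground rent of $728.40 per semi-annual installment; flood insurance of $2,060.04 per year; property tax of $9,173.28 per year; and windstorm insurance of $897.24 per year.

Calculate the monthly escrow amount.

Ground rent — $728.40 × 2 = $1,456.80/yr
Flood insurance — $2,060.04/yr
Property tax — $9,173.28/yr
Windstorm insurance — $897.24/yr
Combined annual = $13,587.36
Per month = $13,587.36 ÷ 12 = $1,132.28

$1,132.28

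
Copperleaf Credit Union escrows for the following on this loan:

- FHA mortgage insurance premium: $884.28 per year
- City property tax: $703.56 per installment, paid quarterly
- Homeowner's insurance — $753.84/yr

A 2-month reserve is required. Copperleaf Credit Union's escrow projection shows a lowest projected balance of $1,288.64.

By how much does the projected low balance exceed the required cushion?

FHA mortgage insurance premium — $884.28 per year
City property tax — $703.56 × 4 = $2,814.24 per year
Homeowner's insurance — $753.84 per year
Total per year = $884.28 + $2,814.24 + $753.84 = $4,452.36
Base monthly escrow = $4,452.36 ÷ 12 = $371.03
Required cushion = 2 × $371.03 = $742.06
Surplus = $1,288.64 − $742.06 = $546.58

$546.58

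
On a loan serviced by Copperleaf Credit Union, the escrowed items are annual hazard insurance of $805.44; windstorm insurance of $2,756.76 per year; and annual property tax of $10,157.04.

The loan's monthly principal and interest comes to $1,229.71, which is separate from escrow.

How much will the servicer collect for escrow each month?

$1,143.27

Hazard insurance — $805.44 per year
Windstorm insurance — $2,756.76 per year
Property tax — $10,157.04 per year
Combined annual = $13,719.24
Base monthly escrow = $13,719.24 / 12 = $1,143.27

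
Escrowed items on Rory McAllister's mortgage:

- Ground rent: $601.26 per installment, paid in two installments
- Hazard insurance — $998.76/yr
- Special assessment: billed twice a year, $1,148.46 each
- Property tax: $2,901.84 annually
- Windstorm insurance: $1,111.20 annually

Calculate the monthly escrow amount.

Ground rent = $601.26 × 2 = $1,202.52/yr
Hazard insurance = $998.76/yr
Special assessment = $1,148.46 × 2 = $2,296.92/yr
Property tax = $2,901.84/yr
Windstorm insurance = $1,111.20/yr
Total annual escrow = $1,202.52 + $998.76 + $2,296.92 + $2,901.84 + $1,111.20 = $8,511.24
Per month = $8,511.24 ÷ 12 = $709.27

$709.27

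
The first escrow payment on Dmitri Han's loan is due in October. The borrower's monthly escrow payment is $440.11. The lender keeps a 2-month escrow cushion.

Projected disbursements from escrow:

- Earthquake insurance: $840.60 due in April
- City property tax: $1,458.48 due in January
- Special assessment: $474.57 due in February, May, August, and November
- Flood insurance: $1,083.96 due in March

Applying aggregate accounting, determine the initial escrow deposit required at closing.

Cushion = 2 × $440.11 = $880.22
Trial balance (start $0, +$440.11 each month, − disbursements):
  Oct: +$440.11 → $440.11
  Nov: +$440.11 − $474.57 → $405.65
  Dec: +$440.11 → $845.76
  Jan: +$440.11 − $1,458.48 → -$172.61
  Feb: +$440.11 − $474.57 → -$207.07
  Mar: +$440.11 − $1,083.96 → -$850.92
  Apr: +$440.11 − $840.60 → -$1,251.41
  May: +$440.11 − $474.57 → -$1,285.87
  Jun: +$440.11 → -$845.76
  Jul: +$440.11 → -$405.65
  Aug: +$440.11 − $474.57 → -$440.11
  Sep: +$440.11 → $0.00
Lowest trial balance = -$1,285.87 (May)
Initial deposit = cushion − low point = $880.22 − (-$1,285.87) = $2,166.09

$2,166.09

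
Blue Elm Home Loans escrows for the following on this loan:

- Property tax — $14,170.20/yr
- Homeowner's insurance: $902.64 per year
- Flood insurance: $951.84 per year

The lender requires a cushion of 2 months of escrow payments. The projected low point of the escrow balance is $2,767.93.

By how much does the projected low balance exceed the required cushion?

$97.15

Property tax — $14,170.20
Homeowner's insurance — $902.64
Flood insurance — $951.84
Total per year = $14,170.20 + $902.64 + $951.84 = $16,024.68
Monthly = $16,024.68 / 12 = $1,335.39
Required cushion = 2 × $1,335.39 = $2,670.78
Excess over cushion: $2,767.93 − $2,670.78 = $97.15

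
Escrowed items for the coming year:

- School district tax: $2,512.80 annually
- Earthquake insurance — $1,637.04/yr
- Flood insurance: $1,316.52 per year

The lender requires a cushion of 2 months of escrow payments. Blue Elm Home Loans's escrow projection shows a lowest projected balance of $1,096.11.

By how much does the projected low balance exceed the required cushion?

School district tax = $2,512.80
Earthquake insurance = $1,637.04
Flood insurance = $1,316.52
Total per year = $5,466.36
Monthly = $5,466.36 ÷ 12 = $455.53
Cushion = 2 × $455.53 = $911.06
Surplus = $1,096.11 − $911.06 = $185.05

$185.05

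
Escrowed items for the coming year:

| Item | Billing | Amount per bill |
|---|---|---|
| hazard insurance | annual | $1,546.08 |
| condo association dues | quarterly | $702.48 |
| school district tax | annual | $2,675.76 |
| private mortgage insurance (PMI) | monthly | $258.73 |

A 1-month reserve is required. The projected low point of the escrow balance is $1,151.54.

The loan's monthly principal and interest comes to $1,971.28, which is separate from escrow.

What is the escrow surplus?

Hazard insurance — $1,546.08 annually
Condo association dues — $702.48 × 4 = $2,809.92 annually
School district tax — $2,675.76 annually
Private mortgage insurance (PMI) — $258.73 × 12 = $3,104.76 annually
Yearly total = $10,136.52
Per month = $10,136.52 / 12 = $844.71
Cushion = 1 × $844.71 = $844.71
Excess over cushion: $1,151.54 − $844.71 = $306.83

$306.83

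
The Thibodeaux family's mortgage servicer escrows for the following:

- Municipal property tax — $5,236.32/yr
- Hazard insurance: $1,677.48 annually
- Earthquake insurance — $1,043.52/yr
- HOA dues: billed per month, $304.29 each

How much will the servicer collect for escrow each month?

$967.40

Municipal property tax: $5,236.32 per year
Hazard insurance: $1,677.48 per year
Earthquake insurance: $1,043.52 per year
HOA dues: $304.29 × 12 = $3,651.48 per year
Total per year = $5,236.32 + $1,677.48 + $1,043.52 + $3,651.48 = $11,608.80
Monthly = $11,608.80 ÷ 12 = $967.40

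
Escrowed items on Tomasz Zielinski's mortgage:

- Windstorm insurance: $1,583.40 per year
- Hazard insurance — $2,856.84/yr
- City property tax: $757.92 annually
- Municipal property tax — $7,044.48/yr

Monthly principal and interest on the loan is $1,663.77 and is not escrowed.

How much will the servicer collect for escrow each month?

$1,020.22

Windstorm insurance: $1,583.40 per year
Hazard insurance: $2,856.84 per year
City property tax: $757.92 per year
Municipal property tax: $7,044.48 per year
Total annual escrow = $12,242.64
Monthly escrow = $12,242.64 / 12 = $1,020.22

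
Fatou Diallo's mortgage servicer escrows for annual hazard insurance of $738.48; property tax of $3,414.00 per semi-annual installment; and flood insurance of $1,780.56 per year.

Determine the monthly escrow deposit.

$778.92

Hazard insurance = $738.48/yr
Property tax = $3,414.00 × 2 = $6,828.00/yr
Flood insurance = $1,780.56/yr
Yearly total = $738.48 + $6,828.00 + $1,780.56 = $9,347.04
Monthly escrow = $9,347.04 / 12 = $778.92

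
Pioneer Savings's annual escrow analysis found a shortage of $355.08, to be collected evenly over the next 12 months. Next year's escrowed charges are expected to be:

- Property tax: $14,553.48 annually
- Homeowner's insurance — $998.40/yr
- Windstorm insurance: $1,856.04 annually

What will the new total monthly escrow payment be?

Property tax — $14,553.48 per year
Homeowner's insurance — $998.40 per year
Windstorm insurance — $1,856.04 per year
Total annual escrow = $17,407.92
Monthly escrow = $17,407.92 / 12 = $1,450.66
Shortage per month = $355.08 ÷ 12 = $29.59
Adjusted monthly = $1,450.66 + $29.59 = $1,480.25

$1,480.25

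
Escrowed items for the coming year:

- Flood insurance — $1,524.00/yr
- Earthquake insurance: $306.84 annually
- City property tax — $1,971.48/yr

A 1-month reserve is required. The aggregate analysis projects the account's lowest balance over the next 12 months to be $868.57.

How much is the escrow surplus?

$551.71

Flood insurance = $1,524.00 per year
Earthquake insurance = $306.84 per year
City property tax = $1,971.48 per year
Yearly total = $3,802.32
Base monthly escrow = $3,802.32 ÷ 12 = $316.86
Cushion = 1 × $316.86 = $316.86
Excess over cushion: $868.57 − $316.86 = $551.71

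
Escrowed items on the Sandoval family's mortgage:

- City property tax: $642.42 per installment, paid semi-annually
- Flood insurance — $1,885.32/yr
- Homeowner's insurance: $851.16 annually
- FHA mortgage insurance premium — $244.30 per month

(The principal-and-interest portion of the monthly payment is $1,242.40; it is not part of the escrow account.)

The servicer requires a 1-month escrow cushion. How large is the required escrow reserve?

$579.41

City property tax — $642.42 × 2 = $1,284.84 annually
Flood insurance — $1,885.32 annually
Homeowner's insurance — $851.16 annually
FHA mortgage insurance premium — $244.30 × 12 = $2,931.60 annually
Total per year = $1,284.84 + $1,885.32 + $851.16 + $2,931.60 = $6,952.92
Per month = $6,952.92 / 12 = $579.41
Required cushion = 1 × $579.41 = $579.41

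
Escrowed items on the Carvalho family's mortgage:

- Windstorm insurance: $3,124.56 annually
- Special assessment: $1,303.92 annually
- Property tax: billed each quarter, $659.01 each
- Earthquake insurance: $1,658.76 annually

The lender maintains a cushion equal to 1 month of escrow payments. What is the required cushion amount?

$726.94

Windstorm insurance: $3,124.56/yr
Special assessment: $1,303.92/yr
Property tax: $659.01 × 4 = $2,636.04/yr
Earthquake insurance: $1,658.76/yr
Total annual escrow = $3,124.56 + $1,303.92 + $2,636.04 + $1,658.76 = $8,723.28
Per month = $8,723.28 / 12 = $726.94
Reserve = 1 × $726.94 = $726.94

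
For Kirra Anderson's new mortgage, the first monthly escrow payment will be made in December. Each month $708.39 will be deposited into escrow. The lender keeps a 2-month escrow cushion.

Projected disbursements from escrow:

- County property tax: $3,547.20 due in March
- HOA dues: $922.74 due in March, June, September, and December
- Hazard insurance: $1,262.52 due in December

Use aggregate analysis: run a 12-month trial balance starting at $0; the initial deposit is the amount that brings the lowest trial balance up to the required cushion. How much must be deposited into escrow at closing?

$5,238.42

Cushion = 2 × $708.39 = $1,416.78
Trial balance (start $0, +$708.39 each month, − disbursements):
  Dec: +$708.39 − $2,185.26 → -$1,476.87
  Jan: +$708.39 → -$768.48
  Feb: +$708.39 → -$60.09
  Mar: +$708.39 − $4,469.94 → -$3,821.64
  Apr: +$708.39 → -$3,113.25
  May: +$708.39 → -$2,404.86
  Jun: +$708.39 − $922.74 → -$2,619.21
  Jul: +$708.39 → -$1,910.82
  Aug: +$708.39 → -$1,202.43
  Sep: +$708.39 − $922.74 → -$1,416.78
  Oct: +$708.39 → -$708.39
  Nov: +$708.39 → $0.00
Lowest trial balance = -$3,821.64 (Mar)
Initial deposit = cushion − low point = $1,416.78 − (-$3,821.64) = $5,238.42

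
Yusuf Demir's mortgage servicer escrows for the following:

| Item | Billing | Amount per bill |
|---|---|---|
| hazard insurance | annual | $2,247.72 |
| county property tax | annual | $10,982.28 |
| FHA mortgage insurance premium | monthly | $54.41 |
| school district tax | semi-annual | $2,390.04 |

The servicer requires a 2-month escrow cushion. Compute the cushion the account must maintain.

$3,110.50

Hazard insurance = $2,247.72/yr
County property tax = $10,982.28/yr
FHA mortgage insurance premium = $54.41 × 12 = $652.92/yr
School district tax = $2,390.04 × 2 = $4,780.08/yr
Yearly total = $2,247.72 + $10,982.28 + $652.92 + $4,780.08 = $18,663.00
Monthly = $18,663.00 ÷ 12 = $1,555.25
Cushion = 2 × $1,555.25 = $3,110.50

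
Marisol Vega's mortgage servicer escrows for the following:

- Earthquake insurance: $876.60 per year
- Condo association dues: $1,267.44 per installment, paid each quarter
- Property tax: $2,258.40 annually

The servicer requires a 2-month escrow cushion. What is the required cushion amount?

Earthquake insurance: $876.60/yr
Condo association dues: $1,267.44 × 4 = $5,069.76/yr
Property tax: $2,258.40/yr
Combined annual = $8,204.76
Monthly = $8,204.76 / 12 = $683.73
Required cushion = 2 × $683.73 = $1,367.46

$1,367.46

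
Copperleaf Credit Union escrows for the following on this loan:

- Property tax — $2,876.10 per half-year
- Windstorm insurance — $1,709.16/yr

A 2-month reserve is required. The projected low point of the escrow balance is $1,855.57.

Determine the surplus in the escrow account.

$612.01

Property tax — $2,876.10 × 2 = $5,752.20/yr
Windstorm insurance — $1,709.16/yr
Yearly total = $5,752.20 + $1,709.16 = $7,461.36
Monthly = $7,461.36 / 12 = $621.78
Required reserve = 2 × $621.78 = $1,243.56
Surplus = $1,855.57 − $1,243.56 = $612.01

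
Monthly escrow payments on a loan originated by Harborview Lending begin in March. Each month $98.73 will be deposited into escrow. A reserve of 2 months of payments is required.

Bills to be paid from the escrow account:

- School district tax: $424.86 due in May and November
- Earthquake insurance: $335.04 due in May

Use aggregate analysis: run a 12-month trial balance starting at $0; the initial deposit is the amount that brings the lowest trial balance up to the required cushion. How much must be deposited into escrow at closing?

$661.17

Cushion = 2 × $98.73 = $197.46
Trial balance (start $0, +$98.73 each month, − disbursements):
  Mar: +$98.73 → $98.73
  Apr: +$98.73 → $197.46
  May: +$98.73 − $759.90 → -$463.71
  Jun: +$98.73 → -$364.98
  Jul: +$98.73 → -$266.25
  Aug: +$98.73 → -$167.52
  Sep: +$98.73 → -$68.79
  Oct: +$98.73 → $29.94
  Nov: +$98.73 − $424.86 → -$296.19
  Dec: +$98.73 → -$197.46
  Jan: +$98.73 → -$98.73
  Feb: +$98.73 → $0.00
Lowest trial balance = -$463.71 (May)
Initial deposit = cushion − low point = $197.46 − (-$463.71) = $661.17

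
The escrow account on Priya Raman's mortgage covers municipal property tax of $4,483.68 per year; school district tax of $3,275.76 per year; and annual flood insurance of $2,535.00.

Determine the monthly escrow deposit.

Municipal property tax — $4,483.68 annually
School district tax — $3,275.76 annually
Flood insurance — $2,535.00 annually
Combined annual = $10,294.44
Base monthly escrow = $10,294.44 / 12 = $857.87

$857.87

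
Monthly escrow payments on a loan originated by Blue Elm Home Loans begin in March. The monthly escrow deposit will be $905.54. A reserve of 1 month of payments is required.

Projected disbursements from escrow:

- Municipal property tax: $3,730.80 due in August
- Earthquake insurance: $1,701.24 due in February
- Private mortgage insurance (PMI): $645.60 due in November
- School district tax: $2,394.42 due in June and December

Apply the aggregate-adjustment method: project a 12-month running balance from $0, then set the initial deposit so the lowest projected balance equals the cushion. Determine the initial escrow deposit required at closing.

Cushion = 1 × $905.54 = $905.54
Trial balance (start $0, +$905.54 each month, − disbursements):
  Mar: +$905.54 → $905.54
  Apr: +$905.54 → $1,811.08
  May: +$905.54 → $2,716.62
  Jun: +$905.54 − $2,394.42 → $1,227.74
  Jul: +$905.54 → $2,133.28
  Aug: +$905.54 − $3,730.80 → -$691.98
  Sep: +$905.54 → $213.56
  Oct: +$905.54 → $1,119.10
  Nov: +$905.54 − $645.60 → $1,379.04
  Dec: +$905.54 − $2,394.42 → -$109.84
  Jan: +$905.54 → $795.70
  Feb: +$905.54 − $1,701.24 → $0.00
Lowest trial balance = -$691.98 (Aug)
Initial deposit = cushion − low point = $905.54 − (-$691.98) = $1,597.52

$1,597.52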